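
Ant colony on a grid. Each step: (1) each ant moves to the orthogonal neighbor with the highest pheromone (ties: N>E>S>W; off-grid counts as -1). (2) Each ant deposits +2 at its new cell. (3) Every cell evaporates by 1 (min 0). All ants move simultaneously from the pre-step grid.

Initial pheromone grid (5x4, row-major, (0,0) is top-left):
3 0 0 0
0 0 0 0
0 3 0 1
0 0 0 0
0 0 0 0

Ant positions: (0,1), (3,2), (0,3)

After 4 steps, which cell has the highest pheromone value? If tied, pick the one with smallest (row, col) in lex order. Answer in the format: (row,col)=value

Step 1: ant0:(0,1)->W->(0,0) | ant1:(3,2)->N->(2,2) | ant2:(0,3)->S->(1,3)
  grid max=4 at (0,0)
Step 2: ant0:(0,0)->E->(0,1) | ant1:(2,2)->W->(2,1) | ant2:(1,3)->N->(0,3)
  grid max=3 at (0,0)
Step 3: ant0:(0,1)->W->(0,0) | ant1:(2,1)->N->(1,1) | ant2:(0,3)->S->(1,3)
  grid max=4 at (0,0)
Step 4: ant0:(0,0)->E->(0,1) | ant1:(1,1)->S->(2,1) | ant2:(1,3)->N->(0,3)
  grid max=3 at (0,0)
Final grid:
  3 1 0 1
  0 0 0 0
  0 3 0 0
  0 0 0 0
  0 0 0 0
Max pheromone 3 at (0,0)

Answer: (0,0)=3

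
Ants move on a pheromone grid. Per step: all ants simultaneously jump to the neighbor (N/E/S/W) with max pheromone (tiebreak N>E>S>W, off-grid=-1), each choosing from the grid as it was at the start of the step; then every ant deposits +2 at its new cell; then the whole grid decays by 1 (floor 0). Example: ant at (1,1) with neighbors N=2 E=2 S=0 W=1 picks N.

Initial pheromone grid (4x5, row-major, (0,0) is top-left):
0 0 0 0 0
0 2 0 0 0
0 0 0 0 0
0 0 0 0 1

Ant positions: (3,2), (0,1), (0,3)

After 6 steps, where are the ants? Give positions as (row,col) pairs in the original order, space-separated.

Step 1: ant0:(3,2)->N->(2,2) | ant1:(0,1)->S->(1,1) | ant2:(0,3)->E->(0,4)
  grid max=3 at (1,1)
Step 2: ant0:(2,2)->N->(1,2) | ant1:(1,1)->N->(0,1) | ant2:(0,4)->S->(1,4)
  grid max=2 at (1,1)
Step 3: ant0:(1,2)->W->(1,1) | ant1:(0,1)->S->(1,1) | ant2:(1,4)->N->(0,4)
  grid max=5 at (1,1)
Step 4: ant0:(1,1)->N->(0,1) | ant1:(1,1)->N->(0,1) | ant2:(0,4)->S->(1,4)
  grid max=4 at (1,1)
Step 5: ant0:(0,1)->S->(1,1) | ant1:(0,1)->S->(1,1) | ant2:(1,4)->N->(0,4)
  grid max=7 at (1,1)
Step 6: ant0:(1,1)->N->(0,1) | ant1:(1,1)->N->(0,1) | ant2:(0,4)->S->(1,4)
  grid max=6 at (1,1)

(0,1) (0,1) (1,4)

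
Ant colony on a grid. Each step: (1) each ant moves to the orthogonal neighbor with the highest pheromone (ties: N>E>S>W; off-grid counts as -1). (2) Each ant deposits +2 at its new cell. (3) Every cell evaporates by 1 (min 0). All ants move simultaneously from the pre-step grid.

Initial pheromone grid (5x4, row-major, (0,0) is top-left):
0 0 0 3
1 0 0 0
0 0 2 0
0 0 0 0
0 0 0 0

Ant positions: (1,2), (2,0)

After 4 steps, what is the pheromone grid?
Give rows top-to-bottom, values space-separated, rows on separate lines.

After step 1: ants at (2,2),(1,0)
  0 0 0 2
  2 0 0 0
  0 0 3 0
  0 0 0 0
  0 0 0 0
After step 2: ants at (1,2),(0,0)
  1 0 0 1
  1 0 1 0
  0 0 2 0
  0 0 0 0
  0 0 0 0
After step 3: ants at (2,2),(1,0)
  0 0 0 0
  2 0 0 0
  0 0 3 0
  0 0 0 0
  0 0 0 0
After step 4: ants at (1,2),(0,0)
  1 0 0 0
  1 0 1 0
  0 0 2 0
  0 0 0 0
  0 0 0 0

1 0 0 0
1 0 1 0
0 0 2 0
0 0 0 0
0 0 0 0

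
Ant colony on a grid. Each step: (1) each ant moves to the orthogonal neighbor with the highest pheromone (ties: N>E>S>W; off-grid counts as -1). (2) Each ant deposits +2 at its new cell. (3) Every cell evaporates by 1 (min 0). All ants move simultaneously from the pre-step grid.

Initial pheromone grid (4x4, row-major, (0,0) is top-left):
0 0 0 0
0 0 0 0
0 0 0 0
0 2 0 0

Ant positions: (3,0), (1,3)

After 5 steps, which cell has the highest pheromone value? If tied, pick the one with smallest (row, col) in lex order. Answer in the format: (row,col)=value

Step 1: ant0:(3,0)->E->(3,1) | ant1:(1,3)->N->(0,3)
  grid max=3 at (3,1)
Step 2: ant0:(3,1)->N->(2,1) | ant1:(0,3)->S->(1,3)
  grid max=2 at (3,1)
Step 3: ant0:(2,1)->S->(3,1) | ant1:(1,3)->N->(0,3)
  grid max=3 at (3,1)
Step 4: ant0:(3,1)->N->(2,1) | ant1:(0,3)->S->(1,3)
  grid max=2 at (3,1)
Step 5: ant0:(2,1)->S->(3,1) | ant1:(1,3)->N->(0,3)
  grid max=3 at (3,1)
Final grid:
  0 0 0 1
  0 0 0 0
  0 0 0 0
  0 3 0 0
Max pheromone 3 at (3,1)

Answer: (3,1)=3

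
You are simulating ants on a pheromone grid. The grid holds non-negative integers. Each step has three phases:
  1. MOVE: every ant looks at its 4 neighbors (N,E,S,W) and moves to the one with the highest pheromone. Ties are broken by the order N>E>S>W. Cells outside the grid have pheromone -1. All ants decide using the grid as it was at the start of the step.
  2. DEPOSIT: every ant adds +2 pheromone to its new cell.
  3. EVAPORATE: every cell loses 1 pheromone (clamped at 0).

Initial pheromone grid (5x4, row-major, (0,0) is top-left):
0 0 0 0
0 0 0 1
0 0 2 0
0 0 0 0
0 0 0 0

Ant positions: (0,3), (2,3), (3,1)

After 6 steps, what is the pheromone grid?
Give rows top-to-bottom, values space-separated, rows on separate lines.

After step 1: ants at (1,3),(2,2),(2,1)
  0 0 0 0
  0 0 0 2
  0 1 3 0
  0 0 0 0
  0 0 0 0
After step 2: ants at (0,3),(2,1),(2,2)
  0 0 0 1
  0 0 0 1
  0 2 4 0
  0 0 0 0
  0 0 0 0
After step 3: ants at (1,3),(2,2),(2,1)
  0 0 0 0
  0 0 0 2
  0 3 5 0
  0 0 0 0
  0 0 0 0
After step 4: ants at (0,3),(2,1),(2,2)
  0 0 0 1
  0 0 0 1
  0 4 6 0
  0 0 0 0
  0 0 0 0
After step 5: ants at (1,3),(2,2),(2,1)
  0 0 0 0
  0 0 0 2
  0 5 7 0
  0 0 0 0
  0 0 0 0
After step 6: ants at (0,3),(2,1),(2,2)
  0 0 0 1
  0 0 0 1
  0 6 8 0
  0 0 0 0
  0 0 0 0

0 0 0 1
0 0 0 1
0 6 8 0
0 0 0 0
0 0 0 0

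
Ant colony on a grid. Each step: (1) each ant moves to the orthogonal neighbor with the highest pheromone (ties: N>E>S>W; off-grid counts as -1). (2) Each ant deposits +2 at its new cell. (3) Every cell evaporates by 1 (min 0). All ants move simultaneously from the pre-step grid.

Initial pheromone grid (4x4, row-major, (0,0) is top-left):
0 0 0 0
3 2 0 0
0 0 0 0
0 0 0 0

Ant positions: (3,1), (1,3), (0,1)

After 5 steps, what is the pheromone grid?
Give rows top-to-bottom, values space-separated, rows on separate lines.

After step 1: ants at (2,1),(0,3),(1,1)
  0 0 0 1
  2 3 0 0
  0 1 0 0
  0 0 0 0
After step 2: ants at (1,1),(1,3),(1,0)
  0 0 0 0
  3 4 0 1
  0 0 0 0
  0 0 0 0
After step 3: ants at (1,0),(0,3),(1,1)
  0 0 0 1
  4 5 0 0
  0 0 0 0
  0 0 0 0
After step 4: ants at (1,1),(1,3),(1,0)
  0 0 0 0
  5 6 0 1
  0 0 0 0
  0 0 0 0
After step 5: ants at (1,0),(0,3),(1,1)
  0 0 0 1
  6 7 0 0
  0 0 0 0
  0 0 0 0

0 0 0 1
6 7 0 0
0 0 0 0
0 0 0 0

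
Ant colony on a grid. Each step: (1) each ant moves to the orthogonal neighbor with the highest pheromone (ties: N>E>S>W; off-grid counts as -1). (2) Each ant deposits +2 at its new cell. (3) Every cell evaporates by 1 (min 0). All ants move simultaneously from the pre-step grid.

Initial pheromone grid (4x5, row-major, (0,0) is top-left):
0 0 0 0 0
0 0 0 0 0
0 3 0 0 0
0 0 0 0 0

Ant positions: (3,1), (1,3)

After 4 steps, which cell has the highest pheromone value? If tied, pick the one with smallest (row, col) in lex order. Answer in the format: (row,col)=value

Step 1: ant0:(3,1)->N->(2,1) | ant1:(1,3)->N->(0,3)
  grid max=4 at (2,1)
Step 2: ant0:(2,1)->N->(1,1) | ant1:(0,3)->E->(0,4)
  grid max=3 at (2,1)
Step 3: ant0:(1,1)->S->(2,1) | ant1:(0,4)->S->(1,4)
  grid max=4 at (2,1)
Step 4: ant0:(2,1)->N->(1,1) | ant1:(1,4)->N->(0,4)
  grid max=3 at (2,1)
Final grid:
  0 0 0 0 1
  0 1 0 0 0
  0 3 0 0 0
  0 0 0 0 0
Max pheromone 3 at (2,1)

Answer: (2,1)=3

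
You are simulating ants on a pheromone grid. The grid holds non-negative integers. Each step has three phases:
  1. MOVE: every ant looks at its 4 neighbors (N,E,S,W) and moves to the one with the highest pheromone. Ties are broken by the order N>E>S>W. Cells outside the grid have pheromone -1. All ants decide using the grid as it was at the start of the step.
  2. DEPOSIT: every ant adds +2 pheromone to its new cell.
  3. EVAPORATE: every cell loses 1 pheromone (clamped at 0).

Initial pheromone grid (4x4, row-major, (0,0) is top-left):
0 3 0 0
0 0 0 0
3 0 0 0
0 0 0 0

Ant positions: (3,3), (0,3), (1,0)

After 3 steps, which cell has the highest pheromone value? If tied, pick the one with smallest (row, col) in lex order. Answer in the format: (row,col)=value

Step 1: ant0:(3,3)->N->(2,3) | ant1:(0,3)->S->(1,3) | ant2:(1,0)->S->(2,0)
  grid max=4 at (2,0)
Step 2: ant0:(2,3)->N->(1,3) | ant1:(1,3)->S->(2,3) | ant2:(2,0)->N->(1,0)
  grid max=3 at (2,0)
Step 3: ant0:(1,3)->S->(2,3) | ant1:(2,3)->N->(1,3) | ant2:(1,0)->S->(2,0)
  grid max=4 at (2,0)
Final grid:
  0 0 0 0
  0 0 0 3
  4 0 0 3
  0 0 0 0
Max pheromone 4 at (2,0)

Answer: (2,0)=4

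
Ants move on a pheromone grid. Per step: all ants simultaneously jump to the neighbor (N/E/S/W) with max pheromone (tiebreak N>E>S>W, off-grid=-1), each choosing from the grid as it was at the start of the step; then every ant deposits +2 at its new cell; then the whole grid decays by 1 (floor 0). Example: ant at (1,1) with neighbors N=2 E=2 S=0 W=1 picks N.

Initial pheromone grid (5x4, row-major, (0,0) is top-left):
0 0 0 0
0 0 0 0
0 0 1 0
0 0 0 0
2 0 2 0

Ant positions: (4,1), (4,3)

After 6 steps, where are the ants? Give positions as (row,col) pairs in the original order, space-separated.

Step 1: ant0:(4,1)->E->(4,2) | ant1:(4,3)->W->(4,2)
  grid max=5 at (4,2)
Step 2: ant0:(4,2)->N->(3,2) | ant1:(4,2)->N->(3,2)
  grid max=4 at (4,2)
Step 3: ant0:(3,2)->S->(4,2) | ant1:(3,2)->S->(4,2)
  grid max=7 at (4,2)
Step 4: ant0:(4,2)->N->(3,2) | ant1:(4,2)->N->(3,2)
  grid max=6 at (4,2)
Step 5: ant0:(3,2)->S->(4,2) | ant1:(3,2)->S->(4,2)
  grid max=9 at (4,2)
Step 6: ant0:(4,2)->N->(3,2) | ant1:(4,2)->N->(3,2)
  grid max=8 at (4,2)

(3,2) (3,2)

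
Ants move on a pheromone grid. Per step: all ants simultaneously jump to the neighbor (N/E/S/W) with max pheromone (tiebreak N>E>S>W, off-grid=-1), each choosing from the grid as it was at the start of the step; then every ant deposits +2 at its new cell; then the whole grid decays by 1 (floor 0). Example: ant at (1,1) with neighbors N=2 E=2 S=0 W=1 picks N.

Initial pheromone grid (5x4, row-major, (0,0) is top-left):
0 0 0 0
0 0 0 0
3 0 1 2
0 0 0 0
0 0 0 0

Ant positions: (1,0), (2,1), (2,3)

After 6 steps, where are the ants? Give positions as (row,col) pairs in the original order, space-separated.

Step 1: ant0:(1,0)->S->(2,0) | ant1:(2,1)->W->(2,0) | ant2:(2,3)->W->(2,2)
  grid max=6 at (2,0)
Step 2: ant0:(2,0)->N->(1,0) | ant1:(2,0)->N->(1,0) | ant2:(2,2)->E->(2,3)
  grid max=5 at (2,0)
Step 3: ant0:(1,0)->S->(2,0) | ant1:(1,0)->S->(2,0) | ant2:(2,3)->W->(2,2)
  grid max=8 at (2,0)
Step 4: ant0:(2,0)->N->(1,0) | ant1:(2,0)->N->(1,0) | ant2:(2,2)->E->(2,3)
  grid max=7 at (2,0)
Step 5: ant0:(1,0)->S->(2,0) | ant1:(1,0)->S->(2,0) | ant2:(2,3)->W->(2,2)
  grid max=10 at (2,0)
Step 6: ant0:(2,0)->N->(1,0) | ant1:(2,0)->N->(1,0) | ant2:(2,2)->E->(2,3)
  grid max=9 at (2,0)

(1,0) (1,0) (2,3)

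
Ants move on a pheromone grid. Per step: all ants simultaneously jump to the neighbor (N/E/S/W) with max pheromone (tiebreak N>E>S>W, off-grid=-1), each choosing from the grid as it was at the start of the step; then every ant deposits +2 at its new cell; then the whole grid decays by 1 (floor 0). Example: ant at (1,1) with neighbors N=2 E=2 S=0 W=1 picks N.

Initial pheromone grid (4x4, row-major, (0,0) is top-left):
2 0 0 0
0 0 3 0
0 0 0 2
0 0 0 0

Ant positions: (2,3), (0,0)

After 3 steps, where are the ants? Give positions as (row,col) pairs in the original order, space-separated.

Step 1: ant0:(2,3)->N->(1,3) | ant1:(0,0)->E->(0,1)
  grid max=2 at (1,2)
Step 2: ant0:(1,3)->W->(1,2) | ant1:(0,1)->W->(0,0)
  grid max=3 at (1,2)
Step 3: ant0:(1,2)->N->(0,2) | ant1:(0,0)->E->(0,1)
  grid max=2 at (1,2)

(0,2) (0,1)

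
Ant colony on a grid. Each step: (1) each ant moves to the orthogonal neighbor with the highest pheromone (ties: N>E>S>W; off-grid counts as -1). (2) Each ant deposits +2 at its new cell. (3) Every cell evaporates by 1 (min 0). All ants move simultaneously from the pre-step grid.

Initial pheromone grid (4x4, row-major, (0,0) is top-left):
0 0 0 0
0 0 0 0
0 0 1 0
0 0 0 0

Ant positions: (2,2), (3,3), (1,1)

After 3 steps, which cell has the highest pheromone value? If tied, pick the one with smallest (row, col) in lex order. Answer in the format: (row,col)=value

Step 1: ant0:(2,2)->N->(1,2) | ant1:(3,3)->N->(2,3) | ant2:(1,1)->N->(0,1)
  grid max=1 at (0,1)
Step 2: ant0:(1,2)->N->(0,2) | ant1:(2,3)->N->(1,3) | ant2:(0,1)->E->(0,2)
  grid max=3 at (0,2)
Step 3: ant0:(0,2)->E->(0,3) | ant1:(1,3)->N->(0,3) | ant2:(0,2)->E->(0,3)
  grid max=5 at (0,3)
Final grid:
  0 0 2 5
  0 0 0 0
  0 0 0 0
  0 0 0 0
Max pheromone 5 at (0,3)

Answer: (0,3)=5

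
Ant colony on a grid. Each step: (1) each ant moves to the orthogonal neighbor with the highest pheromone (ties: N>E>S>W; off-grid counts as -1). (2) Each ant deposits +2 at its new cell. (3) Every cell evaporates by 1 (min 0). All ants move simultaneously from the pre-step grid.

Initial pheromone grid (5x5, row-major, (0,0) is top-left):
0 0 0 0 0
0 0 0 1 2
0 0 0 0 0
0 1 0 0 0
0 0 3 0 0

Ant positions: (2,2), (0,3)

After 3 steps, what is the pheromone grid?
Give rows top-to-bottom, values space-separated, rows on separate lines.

After step 1: ants at (1,2),(1,3)
  0 0 0 0 0
  0 0 1 2 1
  0 0 0 0 0
  0 0 0 0 0
  0 0 2 0 0
After step 2: ants at (1,3),(1,4)
  0 0 0 0 0
  0 0 0 3 2
  0 0 0 0 0
  0 0 0 0 0
  0 0 1 0 0
After step 3: ants at (1,4),(1,3)
  0 0 0 0 0
  0 0 0 4 3
  0 0 0 0 0
  0 0 0 0 0
  0 0 0 0 0

0 0 0 0 0
0 0 0 4 3
0 0 0 0 0
0 0 0 0 0
0 0 0 0 0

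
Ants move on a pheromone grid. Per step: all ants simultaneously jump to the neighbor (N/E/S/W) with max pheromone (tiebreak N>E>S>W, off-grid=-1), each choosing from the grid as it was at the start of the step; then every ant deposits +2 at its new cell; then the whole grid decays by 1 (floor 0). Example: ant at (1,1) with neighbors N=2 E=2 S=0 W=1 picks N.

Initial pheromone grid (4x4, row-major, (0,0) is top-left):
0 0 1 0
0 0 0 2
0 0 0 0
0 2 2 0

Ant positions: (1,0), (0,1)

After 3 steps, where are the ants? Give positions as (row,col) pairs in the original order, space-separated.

Step 1: ant0:(1,0)->N->(0,0) | ant1:(0,1)->E->(0,2)
  grid max=2 at (0,2)
Step 2: ant0:(0,0)->E->(0,1) | ant1:(0,2)->E->(0,3)
  grid max=1 at (0,1)
Step 3: ant0:(0,1)->E->(0,2) | ant1:(0,3)->W->(0,2)
  grid max=4 at (0,2)

(0,2) (0,2)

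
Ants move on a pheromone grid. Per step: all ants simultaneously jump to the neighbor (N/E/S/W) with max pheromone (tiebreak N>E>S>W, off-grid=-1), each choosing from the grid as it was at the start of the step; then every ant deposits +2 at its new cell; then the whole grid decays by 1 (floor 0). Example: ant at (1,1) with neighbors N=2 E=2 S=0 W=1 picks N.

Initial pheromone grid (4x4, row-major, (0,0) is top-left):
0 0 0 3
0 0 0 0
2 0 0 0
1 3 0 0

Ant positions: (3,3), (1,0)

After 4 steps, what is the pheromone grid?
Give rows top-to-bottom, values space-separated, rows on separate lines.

After step 1: ants at (2,3),(2,0)
  0 0 0 2
  0 0 0 0
  3 0 0 1
  0 2 0 0
After step 2: ants at (1,3),(1,0)
  0 0 0 1
  1 0 0 1
  2 0 0 0
  0 1 0 0
After step 3: ants at (0,3),(2,0)
  0 0 0 2
  0 0 0 0
  3 0 0 0
  0 0 0 0
After step 4: ants at (1,3),(1,0)
  0 0 0 1
  1 0 0 1
  2 0 0 0
  0 0 0 0

0 0 0 1
1 0 0 1
2 0 0 0
0 0 0 0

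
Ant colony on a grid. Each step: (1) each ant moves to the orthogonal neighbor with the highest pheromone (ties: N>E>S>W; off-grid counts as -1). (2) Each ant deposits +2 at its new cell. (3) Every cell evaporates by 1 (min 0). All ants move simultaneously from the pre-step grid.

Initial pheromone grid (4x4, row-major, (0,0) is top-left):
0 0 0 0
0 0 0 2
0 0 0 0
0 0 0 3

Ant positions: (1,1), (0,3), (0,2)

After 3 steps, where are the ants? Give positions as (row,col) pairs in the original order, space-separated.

Step 1: ant0:(1,1)->N->(0,1) | ant1:(0,3)->S->(1,3) | ant2:(0,2)->E->(0,3)
  grid max=3 at (1,3)
Step 2: ant0:(0,1)->E->(0,2) | ant1:(1,3)->N->(0,3) | ant2:(0,3)->S->(1,3)
  grid max=4 at (1,3)
Step 3: ant0:(0,2)->E->(0,3) | ant1:(0,3)->S->(1,3) | ant2:(1,3)->N->(0,3)
  grid max=5 at (0,3)

(0,3) (1,3) (0,3)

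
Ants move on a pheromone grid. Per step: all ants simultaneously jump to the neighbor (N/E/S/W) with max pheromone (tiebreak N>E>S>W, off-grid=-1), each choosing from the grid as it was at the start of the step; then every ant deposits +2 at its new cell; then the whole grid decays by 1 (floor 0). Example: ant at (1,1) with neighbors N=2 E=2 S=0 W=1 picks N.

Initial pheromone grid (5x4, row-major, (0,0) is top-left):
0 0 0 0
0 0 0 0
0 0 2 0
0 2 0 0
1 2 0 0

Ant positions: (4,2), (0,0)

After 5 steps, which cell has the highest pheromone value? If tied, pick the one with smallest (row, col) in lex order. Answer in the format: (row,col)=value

Step 1: ant0:(4,2)->W->(4,1) | ant1:(0,0)->E->(0,1)
  grid max=3 at (4,1)
Step 2: ant0:(4,1)->N->(3,1) | ant1:(0,1)->E->(0,2)
  grid max=2 at (3,1)
Step 3: ant0:(3,1)->S->(4,1) | ant1:(0,2)->E->(0,3)
  grid max=3 at (4,1)
Step 4: ant0:(4,1)->N->(3,1) | ant1:(0,3)->S->(1,3)
  grid max=2 at (3,1)
Step 5: ant0:(3,1)->S->(4,1) | ant1:(1,3)->N->(0,3)
  grid max=3 at (4,1)
Final grid:
  0 0 0 1
  0 0 0 0
  0 0 0 0
  0 1 0 0
  0 3 0 0
Max pheromone 3 at (4,1)

Answer: (4,1)=3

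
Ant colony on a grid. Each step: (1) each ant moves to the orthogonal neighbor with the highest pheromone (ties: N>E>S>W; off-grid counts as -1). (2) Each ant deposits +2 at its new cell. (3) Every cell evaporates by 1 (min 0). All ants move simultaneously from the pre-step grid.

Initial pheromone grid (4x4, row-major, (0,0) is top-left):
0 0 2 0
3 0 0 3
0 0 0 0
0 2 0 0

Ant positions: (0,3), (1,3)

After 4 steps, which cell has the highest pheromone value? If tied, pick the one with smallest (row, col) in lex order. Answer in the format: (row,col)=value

Answer: (1,3)=7

Derivation:
Step 1: ant0:(0,3)->S->(1,3) | ant1:(1,3)->N->(0,3)
  grid max=4 at (1,3)
Step 2: ant0:(1,3)->N->(0,3) | ant1:(0,3)->S->(1,3)
  grid max=5 at (1,3)
Step 3: ant0:(0,3)->S->(1,3) | ant1:(1,3)->N->(0,3)
  grid max=6 at (1,3)
Step 4: ant0:(1,3)->N->(0,3) | ant1:(0,3)->S->(1,3)
  grid max=7 at (1,3)
Final grid:
  0 0 0 4
  0 0 0 7
  0 0 0 0
  0 0 0 0
Max pheromone 7 at (1,3)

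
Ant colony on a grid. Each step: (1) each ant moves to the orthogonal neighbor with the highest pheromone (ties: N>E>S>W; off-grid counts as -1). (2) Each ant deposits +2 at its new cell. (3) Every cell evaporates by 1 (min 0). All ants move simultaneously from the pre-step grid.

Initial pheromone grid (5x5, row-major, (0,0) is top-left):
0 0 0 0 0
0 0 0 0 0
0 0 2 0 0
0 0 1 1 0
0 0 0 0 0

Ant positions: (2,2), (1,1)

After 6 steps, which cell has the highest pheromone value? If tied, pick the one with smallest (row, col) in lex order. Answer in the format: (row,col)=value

Step 1: ant0:(2,2)->S->(3,2) | ant1:(1,1)->N->(0,1)
  grid max=2 at (3,2)
Step 2: ant0:(3,2)->N->(2,2) | ant1:(0,1)->E->(0,2)
  grid max=2 at (2,2)
Step 3: ant0:(2,2)->S->(3,2) | ant1:(0,2)->E->(0,3)
  grid max=2 at (3,2)
Step 4: ant0:(3,2)->N->(2,2) | ant1:(0,3)->E->(0,4)
  grid max=2 at (2,2)
Step 5: ant0:(2,2)->S->(3,2) | ant1:(0,4)->S->(1,4)
  grid max=2 at (3,2)
Step 6: ant0:(3,2)->N->(2,2) | ant1:(1,4)->N->(0,4)
  grid max=2 at (2,2)
Final grid:
  0 0 0 0 1
  0 0 0 0 0
  0 0 2 0 0
  0 0 1 0 0
  0 0 0 0 0
Max pheromone 2 at (2,2)

Answer: (2,2)=2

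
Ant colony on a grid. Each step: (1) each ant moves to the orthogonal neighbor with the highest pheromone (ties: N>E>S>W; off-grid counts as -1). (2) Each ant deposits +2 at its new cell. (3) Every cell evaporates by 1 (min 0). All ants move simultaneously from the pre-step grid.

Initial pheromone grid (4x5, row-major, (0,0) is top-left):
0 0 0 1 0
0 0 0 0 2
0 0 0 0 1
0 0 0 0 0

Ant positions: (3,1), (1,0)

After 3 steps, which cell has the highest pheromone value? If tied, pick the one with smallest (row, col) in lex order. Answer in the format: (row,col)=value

Step 1: ant0:(3,1)->N->(2,1) | ant1:(1,0)->N->(0,0)
  grid max=1 at (0,0)
Step 2: ant0:(2,1)->N->(1,1) | ant1:(0,0)->E->(0,1)
  grid max=1 at (0,1)
Step 3: ant0:(1,1)->N->(0,1) | ant1:(0,1)->S->(1,1)
  grid max=2 at (0,1)
Final grid:
  0 2 0 0 0
  0 2 0 0 0
  0 0 0 0 0
  0 0 0 0 0
Max pheromone 2 at (0,1)

Answer: (0,1)=2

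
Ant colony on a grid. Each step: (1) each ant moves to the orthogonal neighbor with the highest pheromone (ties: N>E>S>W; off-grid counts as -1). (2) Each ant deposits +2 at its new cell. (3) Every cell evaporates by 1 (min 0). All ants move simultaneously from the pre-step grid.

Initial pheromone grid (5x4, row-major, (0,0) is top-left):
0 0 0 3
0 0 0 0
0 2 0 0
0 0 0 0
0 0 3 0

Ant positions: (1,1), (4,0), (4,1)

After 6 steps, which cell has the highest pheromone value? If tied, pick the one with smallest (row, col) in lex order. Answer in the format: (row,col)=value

Step 1: ant0:(1,1)->S->(2,1) | ant1:(4,0)->N->(3,0) | ant2:(4,1)->E->(4,2)
  grid max=4 at (4,2)
Step 2: ant0:(2,1)->N->(1,1) | ant1:(3,0)->N->(2,0) | ant2:(4,2)->N->(3,2)
  grid max=3 at (4,2)
Step 3: ant0:(1,1)->S->(2,1) | ant1:(2,0)->E->(2,1) | ant2:(3,2)->S->(4,2)
  grid max=5 at (2,1)
Step 4: ant0:(2,1)->N->(1,1) | ant1:(2,1)->N->(1,1) | ant2:(4,2)->N->(3,2)
  grid max=4 at (2,1)
Step 5: ant0:(1,1)->S->(2,1) | ant1:(1,1)->S->(2,1) | ant2:(3,2)->S->(4,2)
  grid max=7 at (2,1)
Step 6: ant0:(2,1)->N->(1,1) | ant1:(2,1)->N->(1,1) | ant2:(4,2)->N->(3,2)
  grid max=6 at (2,1)
Final grid:
  0 0 0 0
  0 5 0 0
  0 6 0 0
  0 0 1 0
  0 0 3 0
Max pheromone 6 at (2,1)

Answer: (2,1)=6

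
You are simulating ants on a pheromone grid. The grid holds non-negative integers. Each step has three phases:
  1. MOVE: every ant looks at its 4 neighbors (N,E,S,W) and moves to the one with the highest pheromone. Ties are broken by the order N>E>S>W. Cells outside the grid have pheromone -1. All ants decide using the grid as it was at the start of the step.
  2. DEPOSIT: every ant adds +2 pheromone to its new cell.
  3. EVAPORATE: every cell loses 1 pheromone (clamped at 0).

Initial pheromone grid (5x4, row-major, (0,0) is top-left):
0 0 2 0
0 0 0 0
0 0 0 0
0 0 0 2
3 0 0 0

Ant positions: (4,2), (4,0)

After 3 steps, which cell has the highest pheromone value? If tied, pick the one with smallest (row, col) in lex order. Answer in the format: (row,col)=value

Step 1: ant0:(4,2)->N->(3,2) | ant1:(4,0)->N->(3,0)
  grid max=2 at (4,0)
Step 2: ant0:(3,2)->E->(3,3) | ant1:(3,0)->S->(4,0)
  grid max=3 at (4,0)
Step 3: ant0:(3,3)->N->(2,3) | ant1:(4,0)->N->(3,0)
  grid max=2 at (4,0)
Final grid:
  0 0 0 0
  0 0 0 0
  0 0 0 1
  1 0 0 1
  2 0 0 0
Max pheromone 2 at (4,0)

Answer: (4,0)=2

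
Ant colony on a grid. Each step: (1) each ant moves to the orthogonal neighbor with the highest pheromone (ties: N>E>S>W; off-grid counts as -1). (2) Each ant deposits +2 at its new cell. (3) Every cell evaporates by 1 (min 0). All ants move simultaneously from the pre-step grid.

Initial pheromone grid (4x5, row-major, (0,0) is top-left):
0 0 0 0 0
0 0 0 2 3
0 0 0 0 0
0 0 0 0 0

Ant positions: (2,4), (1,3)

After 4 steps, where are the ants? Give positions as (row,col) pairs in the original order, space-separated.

Step 1: ant0:(2,4)->N->(1,4) | ant1:(1,3)->E->(1,4)
  grid max=6 at (1,4)
Step 2: ant0:(1,4)->W->(1,3) | ant1:(1,4)->W->(1,3)
  grid max=5 at (1,4)
Step 3: ant0:(1,3)->E->(1,4) | ant1:(1,3)->E->(1,4)
  grid max=8 at (1,4)
Step 4: ant0:(1,4)->W->(1,3) | ant1:(1,4)->W->(1,3)
  grid max=7 at (1,4)

(1,3) (1,3)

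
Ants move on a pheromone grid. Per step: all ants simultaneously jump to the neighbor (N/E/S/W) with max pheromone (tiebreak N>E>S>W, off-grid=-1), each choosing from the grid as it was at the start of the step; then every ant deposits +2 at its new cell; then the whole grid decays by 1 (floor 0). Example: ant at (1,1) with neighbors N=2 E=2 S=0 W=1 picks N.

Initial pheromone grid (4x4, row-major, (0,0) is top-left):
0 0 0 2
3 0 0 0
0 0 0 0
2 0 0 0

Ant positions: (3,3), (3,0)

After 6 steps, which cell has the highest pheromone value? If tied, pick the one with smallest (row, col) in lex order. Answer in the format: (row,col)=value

Answer: (1,0)=3

Derivation:
Step 1: ant0:(3,3)->N->(2,3) | ant1:(3,0)->N->(2,0)
  grid max=2 at (1,0)
Step 2: ant0:(2,3)->N->(1,3) | ant1:(2,0)->N->(1,0)
  grid max=3 at (1,0)
Step 3: ant0:(1,3)->N->(0,3) | ant1:(1,0)->N->(0,0)
  grid max=2 at (1,0)
Step 4: ant0:(0,3)->S->(1,3) | ant1:(0,0)->S->(1,0)
  grid max=3 at (1,0)
Step 5: ant0:(1,3)->N->(0,3) | ant1:(1,0)->N->(0,0)
  grid max=2 at (1,0)
Step 6: ant0:(0,3)->S->(1,3) | ant1:(0,0)->S->(1,0)
  grid max=3 at (1,0)
Final grid:
  0 0 0 0
  3 0 0 1
  0 0 0 0
  0 0 0 0
Max pheromone 3 at (1,0)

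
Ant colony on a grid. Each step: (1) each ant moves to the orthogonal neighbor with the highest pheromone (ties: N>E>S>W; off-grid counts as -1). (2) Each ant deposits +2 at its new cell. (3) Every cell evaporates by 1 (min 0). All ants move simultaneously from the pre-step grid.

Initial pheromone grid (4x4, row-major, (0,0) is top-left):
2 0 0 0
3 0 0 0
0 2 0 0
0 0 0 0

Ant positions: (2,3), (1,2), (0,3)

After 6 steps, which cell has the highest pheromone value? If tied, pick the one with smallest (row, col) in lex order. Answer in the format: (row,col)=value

Answer: (0,3)=13

Derivation:
Step 1: ant0:(2,3)->N->(1,3) | ant1:(1,2)->N->(0,2) | ant2:(0,3)->S->(1,3)
  grid max=3 at (1,3)
Step 2: ant0:(1,3)->N->(0,3) | ant1:(0,2)->E->(0,3) | ant2:(1,3)->N->(0,3)
  grid max=5 at (0,3)
Step 3: ant0:(0,3)->S->(1,3) | ant1:(0,3)->S->(1,3) | ant2:(0,3)->S->(1,3)
  grid max=7 at (1,3)
Step 4: ant0:(1,3)->N->(0,3) | ant1:(1,3)->N->(0,3) | ant2:(1,3)->N->(0,3)
  grid max=9 at (0,3)
Step 5: ant0:(0,3)->S->(1,3) | ant1:(0,3)->S->(1,3) | ant2:(0,3)->S->(1,3)
  grid max=11 at (1,3)
Step 6: ant0:(1,3)->N->(0,3) | ant1:(1,3)->N->(0,3) | ant2:(1,3)->N->(0,3)
  grid max=13 at (0,3)
Final grid:
  0 0 0 13
  0 0 0 10
  0 0 0 0
  0 0 0 0
Max pheromone 13 at (0,3)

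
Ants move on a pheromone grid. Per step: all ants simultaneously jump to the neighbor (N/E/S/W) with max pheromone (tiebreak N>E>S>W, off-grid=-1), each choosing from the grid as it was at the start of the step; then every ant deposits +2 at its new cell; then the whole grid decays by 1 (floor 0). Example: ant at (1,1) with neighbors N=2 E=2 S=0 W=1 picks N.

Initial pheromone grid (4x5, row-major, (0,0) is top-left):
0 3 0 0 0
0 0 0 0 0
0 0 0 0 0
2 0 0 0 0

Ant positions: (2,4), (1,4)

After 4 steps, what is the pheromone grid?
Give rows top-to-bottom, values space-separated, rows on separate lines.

After step 1: ants at (1,4),(0,4)
  0 2 0 0 1
  0 0 0 0 1
  0 0 0 0 0
  1 0 0 0 0
After step 2: ants at (0,4),(1,4)
  0 1 0 0 2
  0 0 0 0 2
  0 0 0 0 0
  0 0 0 0 0
After step 3: ants at (1,4),(0,4)
  0 0 0 0 3
  0 0 0 0 3
  0 0 0 0 0
  0 0 0 0 0
After step 4: ants at (0,4),(1,4)
  0 0 0 0 4
  0 0 0 0 4
  0 0 0 0 0
  0 0 0 0 0

0 0 0 0 4
0 0 0 0 4
0 0 0 0 0
0 0 0 0 0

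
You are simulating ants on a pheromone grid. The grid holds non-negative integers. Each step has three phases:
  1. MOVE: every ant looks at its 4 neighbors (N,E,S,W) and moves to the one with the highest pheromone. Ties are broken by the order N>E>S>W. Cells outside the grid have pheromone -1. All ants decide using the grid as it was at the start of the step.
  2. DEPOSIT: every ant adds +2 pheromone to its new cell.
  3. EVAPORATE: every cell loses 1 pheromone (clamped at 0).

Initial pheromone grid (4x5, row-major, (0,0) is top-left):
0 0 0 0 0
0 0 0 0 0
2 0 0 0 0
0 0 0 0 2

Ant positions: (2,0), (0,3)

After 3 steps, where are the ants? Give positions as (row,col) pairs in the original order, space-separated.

Step 1: ant0:(2,0)->N->(1,0) | ant1:(0,3)->E->(0,4)
  grid max=1 at (0,4)
Step 2: ant0:(1,0)->S->(2,0) | ant1:(0,4)->S->(1,4)
  grid max=2 at (2,0)
Step 3: ant0:(2,0)->N->(1,0) | ant1:(1,4)->N->(0,4)
  grid max=1 at (0,4)

(1,0) (0,4)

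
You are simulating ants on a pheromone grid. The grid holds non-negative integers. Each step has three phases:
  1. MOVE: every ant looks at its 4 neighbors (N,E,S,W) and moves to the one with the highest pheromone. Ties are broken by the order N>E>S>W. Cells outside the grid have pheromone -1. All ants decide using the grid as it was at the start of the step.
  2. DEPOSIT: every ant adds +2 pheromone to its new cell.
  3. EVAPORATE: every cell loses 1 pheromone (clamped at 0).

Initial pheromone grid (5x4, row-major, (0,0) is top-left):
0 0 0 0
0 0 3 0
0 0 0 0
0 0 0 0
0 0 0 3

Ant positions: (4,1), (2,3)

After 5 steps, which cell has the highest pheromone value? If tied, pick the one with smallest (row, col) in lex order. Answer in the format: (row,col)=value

Step 1: ant0:(4,1)->N->(3,1) | ant1:(2,3)->N->(1,3)
  grid max=2 at (1,2)
Step 2: ant0:(3,1)->N->(2,1) | ant1:(1,3)->W->(1,2)
  grid max=3 at (1,2)
Step 3: ant0:(2,1)->N->(1,1) | ant1:(1,2)->N->(0,2)
  grid max=2 at (1,2)
Step 4: ant0:(1,1)->E->(1,2) | ant1:(0,2)->S->(1,2)
  grid max=5 at (1,2)
Step 5: ant0:(1,2)->N->(0,2) | ant1:(1,2)->N->(0,2)
  grid max=4 at (1,2)
Final grid:
  0 0 3 0
  0 0 4 0
  0 0 0 0
  0 0 0 0
  0 0 0 0
Max pheromone 4 at (1,2)

Answer: (1,2)=4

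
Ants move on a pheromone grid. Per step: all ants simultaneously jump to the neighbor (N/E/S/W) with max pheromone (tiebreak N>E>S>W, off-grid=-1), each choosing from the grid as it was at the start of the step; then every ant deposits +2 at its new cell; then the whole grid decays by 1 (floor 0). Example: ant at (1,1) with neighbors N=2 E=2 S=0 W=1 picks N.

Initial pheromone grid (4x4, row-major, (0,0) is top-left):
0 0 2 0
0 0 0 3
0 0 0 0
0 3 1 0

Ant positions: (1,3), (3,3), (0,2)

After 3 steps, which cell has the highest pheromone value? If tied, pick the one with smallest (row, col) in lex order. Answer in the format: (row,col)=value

Answer: (0,3)=5

Derivation:
Step 1: ant0:(1,3)->N->(0,3) | ant1:(3,3)->W->(3,2) | ant2:(0,2)->E->(0,3)
  grid max=3 at (0,3)
Step 2: ant0:(0,3)->S->(1,3) | ant1:(3,2)->W->(3,1) | ant2:(0,3)->S->(1,3)
  grid max=5 at (1,3)
Step 3: ant0:(1,3)->N->(0,3) | ant1:(3,1)->E->(3,2) | ant2:(1,3)->N->(0,3)
  grid max=5 at (0,3)
Final grid:
  0 0 0 5
  0 0 0 4
  0 0 0 0
  0 2 2 0
Max pheromone 5 at (0,3)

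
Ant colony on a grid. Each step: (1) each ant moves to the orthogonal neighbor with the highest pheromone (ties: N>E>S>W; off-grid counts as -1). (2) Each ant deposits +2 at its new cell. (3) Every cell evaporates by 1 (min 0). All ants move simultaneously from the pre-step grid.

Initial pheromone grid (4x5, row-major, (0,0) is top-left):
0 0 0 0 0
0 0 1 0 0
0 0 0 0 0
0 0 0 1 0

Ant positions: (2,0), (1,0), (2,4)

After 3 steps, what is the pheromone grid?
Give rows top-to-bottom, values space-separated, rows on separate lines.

After step 1: ants at (1,0),(0,0),(1,4)
  1 0 0 0 0
  1 0 0 0 1
  0 0 0 0 0
  0 0 0 0 0
After step 2: ants at (0,0),(1,0),(0,4)
  2 0 0 0 1
  2 0 0 0 0
  0 0 0 0 0
  0 0 0 0 0
After step 3: ants at (1,0),(0,0),(1,4)
  3 0 0 0 0
  3 0 0 0 1
  0 0 0 0 0
  0 0 0 0 0

3 0 0 0 0
3 0 0 0 1
0 0 0 0 0
0 0 0 0 0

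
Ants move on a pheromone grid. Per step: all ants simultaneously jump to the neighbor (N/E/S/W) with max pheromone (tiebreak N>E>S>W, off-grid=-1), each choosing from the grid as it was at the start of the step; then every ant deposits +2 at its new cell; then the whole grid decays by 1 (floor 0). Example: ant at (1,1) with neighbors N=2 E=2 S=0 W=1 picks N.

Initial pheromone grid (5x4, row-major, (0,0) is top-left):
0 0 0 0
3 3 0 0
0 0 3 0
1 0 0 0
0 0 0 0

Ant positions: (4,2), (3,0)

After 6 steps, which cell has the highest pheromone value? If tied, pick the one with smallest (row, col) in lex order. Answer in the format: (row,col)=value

Step 1: ant0:(4,2)->N->(3,2) | ant1:(3,0)->N->(2,0)
  grid max=2 at (1,0)
Step 2: ant0:(3,2)->N->(2,2) | ant1:(2,0)->N->(1,0)
  grid max=3 at (1,0)
Step 3: ant0:(2,2)->N->(1,2) | ant1:(1,0)->E->(1,1)
  grid max=2 at (1,0)
Step 4: ant0:(1,2)->S->(2,2) | ant1:(1,1)->W->(1,0)
  grid max=3 at (1,0)
Step 5: ant0:(2,2)->N->(1,2) | ant1:(1,0)->E->(1,1)
  grid max=2 at (1,0)
Step 6: ant0:(1,2)->S->(2,2) | ant1:(1,1)->W->(1,0)
  grid max=3 at (1,0)
Final grid:
  0 0 0 0
  3 1 0 0
  0 0 3 0
  0 0 0 0
  0 0 0 0
Max pheromone 3 at (1,0)

Answer: (1,0)=3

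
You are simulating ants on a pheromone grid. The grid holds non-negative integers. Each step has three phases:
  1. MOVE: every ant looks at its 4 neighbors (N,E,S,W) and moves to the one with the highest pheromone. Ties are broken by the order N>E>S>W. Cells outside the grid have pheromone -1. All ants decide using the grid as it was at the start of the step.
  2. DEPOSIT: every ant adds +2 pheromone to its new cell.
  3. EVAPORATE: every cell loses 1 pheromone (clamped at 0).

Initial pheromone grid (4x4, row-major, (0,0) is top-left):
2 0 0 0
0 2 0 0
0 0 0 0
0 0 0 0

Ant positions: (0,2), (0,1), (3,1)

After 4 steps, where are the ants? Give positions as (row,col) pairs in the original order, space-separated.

Step 1: ant0:(0,2)->E->(0,3) | ant1:(0,1)->S->(1,1) | ant2:(3,1)->N->(2,1)
  grid max=3 at (1,1)
Step 2: ant0:(0,3)->S->(1,3) | ant1:(1,1)->S->(2,1) | ant2:(2,1)->N->(1,1)
  grid max=4 at (1,1)
Step 3: ant0:(1,3)->N->(0,3) | ant1:(2,1)->N->(1,1) | ant2:(1,1)->S->(2,1)
  grid max=5 at (1,1)
Step 4: ant0:(0,3)->S->(1,3) | ant1:(1,1)->S->(2,1) | ant2:(2,1)->N->(1,1)
  grid max=6 at (1,1)

(1,3) (2,1) (1,1)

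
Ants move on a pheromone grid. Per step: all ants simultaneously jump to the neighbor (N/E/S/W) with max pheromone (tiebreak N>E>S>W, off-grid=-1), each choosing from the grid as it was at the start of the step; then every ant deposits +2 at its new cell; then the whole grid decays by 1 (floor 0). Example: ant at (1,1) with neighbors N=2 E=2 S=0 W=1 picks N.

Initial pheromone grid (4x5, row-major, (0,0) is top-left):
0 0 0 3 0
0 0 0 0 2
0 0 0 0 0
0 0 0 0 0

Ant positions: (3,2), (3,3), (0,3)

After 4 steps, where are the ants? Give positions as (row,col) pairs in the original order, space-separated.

Step 1: ant0:(3,2)->N->(2,2) | ant1:(3,3)->N->(2,3) | ant2:(0,3)->E->(0,4)
  grid max=2 at (0,3)
Step 2: ant0:(2,2)->E->(2,3) | ant1:(2,3)->W->(2,2) | ant2:(0,4)->W->(0,3)
  grid max=3 at (0,3)
Step 3: ant0:(2,3)->W->(2,2) | ant1:(2,2)->E->(2,3) | ant2:(0,3)->E->(0,4)
  grid max=3 at (2,2)
Step 4: ant0:(2,2)->E->(2,3) | ant1:(2,3)->W->(2,2) | ant2:(0,4)->W->(0,3)
  grid max=4 at (2,2)

(2,3) (2,2) (0,3)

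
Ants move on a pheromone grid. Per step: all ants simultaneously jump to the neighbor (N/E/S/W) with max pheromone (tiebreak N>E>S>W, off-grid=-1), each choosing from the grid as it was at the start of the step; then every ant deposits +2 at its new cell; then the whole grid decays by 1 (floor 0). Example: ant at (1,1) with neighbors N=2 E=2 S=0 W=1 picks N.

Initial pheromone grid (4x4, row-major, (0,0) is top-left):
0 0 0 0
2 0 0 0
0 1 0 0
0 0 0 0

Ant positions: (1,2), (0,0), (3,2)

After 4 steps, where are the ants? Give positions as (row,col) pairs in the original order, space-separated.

Step 1: ant0:(1,2)->N->(0,2) | ant1:(0,0)->S->(1,0) | ant2:(3,2)->N->(2,2)
  grid max=3 at (1,0)
Step 2: ant0:(0,2)->E->(0,3) | ant1:(1,0)->N->(0,0) | ant2:(2,2)->N->(1,2)
  grid max=2 at (1,0)
Step 3: ant0:(0,3)->S->(1,3) | ant1:(0,0)->S->(1,0) | ant2:(1,2)->N->(0,2)
  grid max=3 at (1,0)
Step 4: ant0:(1,3)->N->(0,3) | ant1:(1,0)->N->(0,0) | ant2:(0,2)->E->(0,3)
  grid max=3 at (0,3)

(0,3) (0,0) (0,3)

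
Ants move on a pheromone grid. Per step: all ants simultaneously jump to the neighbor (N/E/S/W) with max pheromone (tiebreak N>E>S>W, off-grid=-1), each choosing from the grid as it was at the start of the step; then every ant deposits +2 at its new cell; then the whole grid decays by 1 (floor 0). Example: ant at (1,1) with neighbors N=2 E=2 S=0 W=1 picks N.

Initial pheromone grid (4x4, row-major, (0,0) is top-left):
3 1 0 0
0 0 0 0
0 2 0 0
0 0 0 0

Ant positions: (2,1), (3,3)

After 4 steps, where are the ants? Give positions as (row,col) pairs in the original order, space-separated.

Step 1: ant0:(2,1)->N->(1,1) | ant1:(3,3)->N->(2,3)
  grid max=2 at (0,0)
Step 2: ant0:(1,1)->S->(2,1) | ant1:(2,3)->N->(1,3)
  grid max=2 at (2,1)
Step 3: ant0:(2,1)->N->(1,1) | ant1:(1,3)->N->(0,3)
  grid max=1 at (0,3)
Step 4: ant0:(1,1)->S->(2,1) | ant1:(0,3)->S->(1,3)
  grid max=2 at (2,1)

(2,1) (1,3)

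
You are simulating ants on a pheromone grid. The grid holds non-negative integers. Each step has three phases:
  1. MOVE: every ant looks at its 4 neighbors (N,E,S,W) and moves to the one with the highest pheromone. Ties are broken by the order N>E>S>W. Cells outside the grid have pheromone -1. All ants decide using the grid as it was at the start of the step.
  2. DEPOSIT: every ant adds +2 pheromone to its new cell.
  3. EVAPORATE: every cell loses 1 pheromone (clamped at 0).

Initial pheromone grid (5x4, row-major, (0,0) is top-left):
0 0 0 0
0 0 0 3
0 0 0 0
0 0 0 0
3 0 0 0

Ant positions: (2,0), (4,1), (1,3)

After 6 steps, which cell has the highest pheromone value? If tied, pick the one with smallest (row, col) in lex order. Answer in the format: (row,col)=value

Step 1: ant0:(2,0)->N->(1,0) | ant1:(4,1)->W->(4,0) | ant2:(1,3)->N->(0,3)
  grid max=4 at (4,0)
Step 2: ant0:(1,0)->N->(0,0) | ant1:(4,0)->N->(3,0) | ant2:(0,3)->S->(1,3)
  grid max=3 at (1,3)
Step 3: ant0:(0,0)->E->(0,1) | ant1:(3,0)->S->(4,0) | ant2:(1,3)->N->(0,3)
  grid max=4 at (4,0)
Step 4: ant0:(0,1)->E->(0,2) | ant1:(4,0)->N->(3,0) | ant2:(0,3)->S->(1,3)
  grid max=3 at (1,3)
Step 5: ant0:(0,2)->E->(0,3) | ant1:(3,0)->S->(4,0) | ant2:(1,3)->N->(0,3)
  grid max=4 at (4,0)
Step 6: ant0:(0,3)->S->(1,3) | ant1:(4,0)->N->(3,0) | ant2:(0,3)->S->(1,3)
  grid max=5 at (1,3)
Final grid:
  0 0 0 2
  0 0 0 5
  0 0 0 0
  1 0 0 0
  3 0 0 0
Max pheromone 5 at (1,3)

Answer: (1,3)=5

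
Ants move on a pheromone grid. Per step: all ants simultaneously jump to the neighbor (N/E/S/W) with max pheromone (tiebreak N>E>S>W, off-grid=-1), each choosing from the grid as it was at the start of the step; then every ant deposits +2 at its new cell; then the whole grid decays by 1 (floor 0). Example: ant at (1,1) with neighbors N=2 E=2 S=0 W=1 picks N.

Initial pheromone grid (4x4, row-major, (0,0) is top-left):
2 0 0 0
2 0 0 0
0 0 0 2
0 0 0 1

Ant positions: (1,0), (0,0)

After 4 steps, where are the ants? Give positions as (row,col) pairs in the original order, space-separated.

Step 1: ant0:(1,0)->N->(0,0) | ant1:(0,0)->S->(1,0)
  grid max=3 at (0,0)
Step 2: ant0:(0,0)->S->(1,0) | ant1:(1,0)->N->(0,0)
  grid max=4 at (0,0)
Step 3: ant0:(1,0)->N->(0,0) | ant1:(0,0)->S->(1,0)
  grid max=5 at (0,0)
Step 4: ant0:(0,0)->S->(1,0) | ant1:(1,0)->N->(0,0)
  grid max=6 at (0,0)

(1,0) (0,0)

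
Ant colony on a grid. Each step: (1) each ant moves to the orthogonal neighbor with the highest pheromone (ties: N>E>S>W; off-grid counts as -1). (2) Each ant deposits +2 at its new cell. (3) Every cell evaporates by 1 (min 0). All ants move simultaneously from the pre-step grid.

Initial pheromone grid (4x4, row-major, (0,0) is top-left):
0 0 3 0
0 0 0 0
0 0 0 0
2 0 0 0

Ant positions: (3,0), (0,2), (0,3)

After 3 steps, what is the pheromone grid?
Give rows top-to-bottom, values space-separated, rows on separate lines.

After step 1: ants at (2,0),(0,3),(0,2)
  0 0 4 1
  0 0 0 0
  1 0 0 0
  1 0 0 0
After step 2: ants at (3,0),(0,2),(0,3)
  0 0 5 2
  0 0 0 0
  0 0 0 0
  2 0 0 0
After step 3: ants at (2,0),(0,3),(0,2)
  0 0 6 3
  0 0 0 0
  1 0 0 0
  1 0 0 0

0 0 6 3
0 0 0 0
1 0 0 0
1 0 0 0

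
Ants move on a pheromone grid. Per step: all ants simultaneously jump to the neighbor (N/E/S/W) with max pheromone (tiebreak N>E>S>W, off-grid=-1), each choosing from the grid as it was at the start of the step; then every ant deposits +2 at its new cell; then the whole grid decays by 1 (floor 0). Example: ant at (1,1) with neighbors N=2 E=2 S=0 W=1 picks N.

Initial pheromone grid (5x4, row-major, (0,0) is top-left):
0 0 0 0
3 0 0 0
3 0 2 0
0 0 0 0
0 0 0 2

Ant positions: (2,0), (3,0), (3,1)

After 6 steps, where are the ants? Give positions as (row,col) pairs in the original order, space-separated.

Step 1: ant0:(2,0)->N->(1,0) | ant1:(3,0)->N->(2,0) | ant2:(3,1)->N->(2,1)
  grid max=4 at (1,0)
Step 2: ant0:(1,0)->S->(2,0) | ant1:(2,0)->N->(1,0) | ant2:(2,1)->W->(2,0)
  grid max=7 at (2,0)
Step 3: ant0:(2,0)->N->(1,0) | ant1:(1,0)->S->(2,0) | ant2:(2,0)->N->(1,0)
  grid max=8 at (1,0)
Step 4: ant0:(1,0)->S->(2,0) | ant1:(2,0)->N->(1,0) | ant2:(1,0)->S->(2,0)
  grid max=11 at (2,0)
Step 5: ant0:(2,0)->N->(1,0) | ant1:(1,0)->S->(2,0) | ant2:(2,0)->N->(1,0)
  grid max=12 at (1,0)
Step 6: ant0:(1,0)->S->(2,0) | ant1:(2,0)->N->(1,0) | ant2:(1,0)->S->(2,0)
  grid max=15 at (2,0)

(2,0) (1,0) (2,0)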